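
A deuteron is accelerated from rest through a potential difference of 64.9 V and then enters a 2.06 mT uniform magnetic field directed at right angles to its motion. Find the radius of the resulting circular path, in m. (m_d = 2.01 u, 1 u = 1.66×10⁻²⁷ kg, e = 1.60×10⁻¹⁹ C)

The kinetic energy gained is K = qV = (1×1.60×10^-19)(64.9) = 1.04×10^-17 J.
v = √(2K/m) = 7.89×10^4 m/s.
r = mv/(qB) = (3.34×10^-27)(7.89×10^4) / [(1×1.60×10^-19)(2.06×10^-3)] = 0.799 m.

r ≈ 0.799 m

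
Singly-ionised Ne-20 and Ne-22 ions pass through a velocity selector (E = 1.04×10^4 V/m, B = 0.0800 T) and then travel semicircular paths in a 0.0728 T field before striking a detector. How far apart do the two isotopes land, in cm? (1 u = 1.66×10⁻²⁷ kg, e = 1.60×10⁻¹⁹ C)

Both emerge at v = E/B₁ = 1.30×10^5 m/s.
r = mv/(qB₂), so r₁ = 0.3705 m and r₂ = 0.4076 m, giving Δr = 0.0371 m.
After a semicircle each ion lands a diameter 2r from the entry slit, so the separation is 2Δr = 0.0741 m.

Δd ≈ 7.41 cm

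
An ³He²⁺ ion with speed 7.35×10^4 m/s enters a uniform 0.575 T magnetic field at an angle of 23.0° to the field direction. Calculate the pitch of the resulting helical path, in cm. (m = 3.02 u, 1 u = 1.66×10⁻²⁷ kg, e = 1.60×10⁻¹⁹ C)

The velocity component along B is v∥ = v cos23.0° = 6.77×10^4 m/s.
The cyclotron period T = 2πm/(qB) = 1.71×10^-7 s is set by m, q, B alone.
Pitch = v∥·T = (6.77×10^4)(1.71×10^-7) = 0.0116 m.

pitch ≈ 1.16 cm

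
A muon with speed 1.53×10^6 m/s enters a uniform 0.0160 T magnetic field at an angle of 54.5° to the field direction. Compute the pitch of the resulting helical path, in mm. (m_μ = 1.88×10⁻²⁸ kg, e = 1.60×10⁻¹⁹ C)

The velocity component along B is v∥ = v cos54.5° = 8.88×10^5 m/s.
The cyclotron period T = 2πm/(qB) = 4.61×10^-7 s is set by m, q, B alone.
Pitch = v∥·T = (8.88×10^5)(4.61×10^-7) = 0.410 m.

pitch ≈ 410 mm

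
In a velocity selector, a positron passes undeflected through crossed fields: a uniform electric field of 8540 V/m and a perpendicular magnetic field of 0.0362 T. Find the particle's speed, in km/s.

v ≈ 236 km/s

For zero net force, qE = qvB, so v = E/B.
v = (8540) / (0.0362) = 2.36×10^5 m/s.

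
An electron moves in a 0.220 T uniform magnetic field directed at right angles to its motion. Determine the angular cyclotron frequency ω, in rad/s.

ω = qB/m = (1×1.60×10^-19)(0.220) / (9.11×10^-31) = 3.86×10^10 rad/s.

ω ≈ 3.86×10^10 rad/s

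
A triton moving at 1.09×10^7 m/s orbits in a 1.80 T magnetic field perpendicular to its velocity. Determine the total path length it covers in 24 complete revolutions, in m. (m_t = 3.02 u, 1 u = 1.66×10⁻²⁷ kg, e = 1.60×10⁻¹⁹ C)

r = mv/(qB) = 0.190 m, so one revolution covers 2πr = 1.19 m.
In 24 revolutions: L = 24·2πr = 28.6 m.

L ≈ 28.6 m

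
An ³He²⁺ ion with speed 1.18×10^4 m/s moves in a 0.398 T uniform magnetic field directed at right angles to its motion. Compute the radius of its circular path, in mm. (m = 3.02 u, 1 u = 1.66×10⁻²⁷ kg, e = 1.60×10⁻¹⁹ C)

The magnetic force provides the centripetal force: qvB = mv²/r, so r = mv/(qB).
r = (5.01×10^-27 kg)(1.18×10^4 m/s) / [(2×1.60×10^-19 C)(0.398 T)] = 4.64×10^-4 m.

r ≈ 0.464 mm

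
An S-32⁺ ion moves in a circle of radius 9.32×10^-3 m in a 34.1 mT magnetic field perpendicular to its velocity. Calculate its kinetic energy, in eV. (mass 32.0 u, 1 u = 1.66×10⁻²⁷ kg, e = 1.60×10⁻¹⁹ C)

v = qBr/m = (1×1.60×10^-19)(0.0341)(9.32×10^-3) / (5.31×10^-26) = 957 m/s.
K = ½mv² = 0.5·(5.31×10^-26)·(957)² = 2.43×10^-20 J = 0.152 eV.

K ≈ 0.152 eV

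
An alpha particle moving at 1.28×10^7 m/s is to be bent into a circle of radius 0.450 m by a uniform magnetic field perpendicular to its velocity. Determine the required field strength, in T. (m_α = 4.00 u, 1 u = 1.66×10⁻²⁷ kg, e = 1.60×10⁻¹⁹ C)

qvB = mv²/r gives B = mv/(qr).
B = (6.64×10^-27)(1.28×10^7) / [(2×1.60×10^-19)(0.450)] = 0.590 T.

B ≈ 0.590 T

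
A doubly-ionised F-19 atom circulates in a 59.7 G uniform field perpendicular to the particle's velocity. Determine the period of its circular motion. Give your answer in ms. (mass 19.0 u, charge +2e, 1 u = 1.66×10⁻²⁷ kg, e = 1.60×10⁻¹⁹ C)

The cyclotron period is independent of speed: T = 2πm/(qB).
T = 2π(3.15×10^-26) / [(2×1.60×10^-19)(5.97×10^-3)] = 1.04×10^-4 s.

T ≈ 0.104 ms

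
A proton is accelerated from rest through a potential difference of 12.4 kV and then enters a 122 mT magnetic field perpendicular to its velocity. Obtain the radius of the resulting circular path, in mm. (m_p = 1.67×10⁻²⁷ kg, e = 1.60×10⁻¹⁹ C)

The kinetic energy gained is K = qV = (1×1.60×10^-19)(1.24×10^4) = 1.98×10^-15 J.
v = √(2K/m) = 1.54×10^6 m/s.
r = mv/(qB) = (1.67×10^-27)(1.54×10^6) / [(1×1.60×10^-19)(0.122)] = 0.132 m.

r ≈ 132 mm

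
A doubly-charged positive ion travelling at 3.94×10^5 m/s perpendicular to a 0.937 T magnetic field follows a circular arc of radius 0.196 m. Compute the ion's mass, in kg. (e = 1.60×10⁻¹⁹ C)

qvB = mv²/r ⇒ m = qBr/v.
m = (2×1.60×10^-19)(0.937)(0.196) / (3.94×10^5) = 1.49×10^-25 kg.

m ≈ 1.49×10^-25 kg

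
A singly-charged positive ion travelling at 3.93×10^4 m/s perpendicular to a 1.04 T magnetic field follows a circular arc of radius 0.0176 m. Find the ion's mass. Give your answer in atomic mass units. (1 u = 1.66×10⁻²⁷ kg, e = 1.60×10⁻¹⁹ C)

qvB = mv²/r ⇒ m = qBr/v.
m = (1×1.60×10^-19)(1.04)(0.0176) / (3.93×10^4) = 7.45×10^-26 kg = 44.9 u.

m ≈ 44.9 u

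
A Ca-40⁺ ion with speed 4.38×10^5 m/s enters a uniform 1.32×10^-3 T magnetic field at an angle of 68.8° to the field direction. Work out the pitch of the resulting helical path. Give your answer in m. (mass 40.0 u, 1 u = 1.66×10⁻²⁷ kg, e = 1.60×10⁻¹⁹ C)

The velocity component along B is v∥ = v cos68.8° = 1.58×10^5 m/s.
The cyclotron period T = 2πm/(qB) = 1.98×10^-3 s is set by m, q, B alone.
Pitch = v∥·T = (1.58×10^5)(1.98×10^-3) = 313 m.

pitch ≈ 313 m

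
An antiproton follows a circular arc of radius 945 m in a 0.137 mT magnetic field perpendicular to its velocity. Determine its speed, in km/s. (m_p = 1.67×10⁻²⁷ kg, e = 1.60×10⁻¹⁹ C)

v ≈ 12400 km/s

From qvB = mv²/r, v = qBr/m.
v = (1×1.60×10^-19)(1.37×10^-4)(945) / (1.67×10^-27) = 1.24×10^7 m/s.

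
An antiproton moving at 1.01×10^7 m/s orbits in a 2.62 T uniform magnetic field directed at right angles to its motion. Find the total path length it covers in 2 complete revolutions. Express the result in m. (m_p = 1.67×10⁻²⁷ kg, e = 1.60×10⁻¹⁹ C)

r = mv/(qB) = 0.0402 m, so one revolution covers 2πr = 0.253 m.
In 2 revolutions: L = 2·2πr = 0.506 m.

L ≈ 0.506 m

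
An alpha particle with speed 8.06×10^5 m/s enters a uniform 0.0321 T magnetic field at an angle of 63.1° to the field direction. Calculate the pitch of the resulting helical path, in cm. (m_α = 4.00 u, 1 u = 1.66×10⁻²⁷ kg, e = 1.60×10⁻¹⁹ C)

pitch ≈ 148 cm

The velocity component along B is v∥ = v cos63.1° = 3.65×10^5 m/s.
The cyclotron period T = 2πm/(qB) = 4.06×10^-6 s is set by m, q, B alone.
Pitch = v∥·T = (3.65×10^5)(4.06×10^-6) = 1.48 m.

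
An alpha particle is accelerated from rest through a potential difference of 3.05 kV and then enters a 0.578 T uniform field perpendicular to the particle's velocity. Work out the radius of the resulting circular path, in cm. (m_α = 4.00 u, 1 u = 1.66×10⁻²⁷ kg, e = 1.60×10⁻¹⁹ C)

r ≈ 1.95 cm

The kinetic energy gained is K = qV = (2×1.60×10^-19)(3050) = 9.76×10^-16 J.
v = √(2K/m) = 5.42×10^5 m/s.
r = mv/(qB) = (6.64×10^-27)(5.42×10^5) / [(2×1.60×10^-19)(0.578)] = 0.0195 m.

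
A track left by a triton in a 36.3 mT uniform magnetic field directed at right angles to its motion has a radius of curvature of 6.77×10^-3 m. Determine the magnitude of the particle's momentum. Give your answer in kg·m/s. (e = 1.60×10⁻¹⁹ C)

p ≈ 3.93×10^-23 kg·m/s

Since qvB = mv²/r, the momentum p = mv = qBr.
p = (1×1.60×10^-19)(0.0363)(6.77×10^-3) = 3.93×10^-23 kg·m/s.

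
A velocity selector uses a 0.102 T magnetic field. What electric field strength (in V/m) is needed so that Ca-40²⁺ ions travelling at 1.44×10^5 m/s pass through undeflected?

qE = qvB ⇒ E = vB = (1.44×10^5)(0.102) = 1.47×10^4 V/m.

E ≈ 1.47×10^4 V/m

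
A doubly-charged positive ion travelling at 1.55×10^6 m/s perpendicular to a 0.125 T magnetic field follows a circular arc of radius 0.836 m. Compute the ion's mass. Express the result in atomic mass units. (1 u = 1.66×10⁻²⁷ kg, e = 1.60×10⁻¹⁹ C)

m ≈ 13.0 u

qvB = mv²/r ⇒ m = qBr/v.
m = (2×1.60×10^-19)(0.125)(0.836) / (1.55×10^6) = 2.16×10^-26 kg = 13.0 u.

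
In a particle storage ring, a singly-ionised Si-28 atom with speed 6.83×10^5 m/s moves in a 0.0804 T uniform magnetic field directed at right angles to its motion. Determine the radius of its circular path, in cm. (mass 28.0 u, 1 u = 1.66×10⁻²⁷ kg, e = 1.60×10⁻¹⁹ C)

r ≈ 247 cm

The magnetic force provides the centripetal force: qvB = mv²/r, so r = mv/(qB).
r = (4.65×10^-26 kg)(6.83×10^5 m/s) / [(1×1.60×10^-19 C)(0.0804 T)] = 2.47 m.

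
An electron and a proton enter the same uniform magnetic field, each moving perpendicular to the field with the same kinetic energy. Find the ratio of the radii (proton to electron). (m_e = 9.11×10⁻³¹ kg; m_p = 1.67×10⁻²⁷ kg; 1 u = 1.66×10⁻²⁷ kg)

r = √(2mK)/(qB) ⇒ at equal K, r ∝ √m/q.
r_{proton}/r_{electron} = 42.8.

ratio ≈ 42.8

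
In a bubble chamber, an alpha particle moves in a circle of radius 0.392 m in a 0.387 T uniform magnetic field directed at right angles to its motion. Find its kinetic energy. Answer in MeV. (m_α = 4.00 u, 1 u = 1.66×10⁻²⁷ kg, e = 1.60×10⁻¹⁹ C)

K ≈ 1.11 MeV

v = qBr/m = (2×1.60×10^-19)(0.387)(0.392) / (6.64×10^-27) = 7.31×10^6 m/s.
K = ½mv² = 0.5·(6.64×10^-27)·(7.31×10^6)² = 1.77×10^-13 J = 1.11 MeV.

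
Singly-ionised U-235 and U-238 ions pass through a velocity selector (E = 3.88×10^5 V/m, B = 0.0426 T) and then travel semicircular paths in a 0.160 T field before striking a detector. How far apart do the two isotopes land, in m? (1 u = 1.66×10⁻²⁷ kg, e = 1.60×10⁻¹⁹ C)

Δd ≈ 3.54 m

Both emerge at v = E/B₁ = 9.11×10^6 m/s.
r = mv/(qB₂), so r₁ = 138.79 m and r₂ = 140.56 m, giving Δr = 1.77 m.
After a semicircle each ion lands a diameter 2r from the entry slit, so the separation is 2Δr = 3.54 m.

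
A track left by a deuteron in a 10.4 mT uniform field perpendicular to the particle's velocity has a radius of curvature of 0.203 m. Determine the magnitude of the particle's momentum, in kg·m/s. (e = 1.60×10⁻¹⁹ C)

p ≈ 3.38×10^-22 kg·m/s

Since qvB = mv²/r, the momentum p = mv = qBr.
p = (1×1.60×10^-19)(0.0104)(0.203) = 3.38×10^-22 kg·m/s.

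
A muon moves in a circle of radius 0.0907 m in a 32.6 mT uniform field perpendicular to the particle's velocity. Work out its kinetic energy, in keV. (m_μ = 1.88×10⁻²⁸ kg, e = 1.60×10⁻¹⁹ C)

v = qBr/m = (1×1.60×10^-19)(0.0326)(0.0907) / (1.88×10^-28) = 2.52×10^6 m/s.
K = ½mv² = 0.5·(1.88×10^-28)·(2.52×10^6)² = 5.95×10^-16 J = 3.72 keV.

K ≈ 3.72 keV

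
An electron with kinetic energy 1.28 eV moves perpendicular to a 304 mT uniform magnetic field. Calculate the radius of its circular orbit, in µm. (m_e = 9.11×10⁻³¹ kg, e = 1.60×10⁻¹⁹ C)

r ≈ 12.6 µm

Convert the energy: K = 1.28 eV = 2.05×10^-19 J.
v = √(2K/m) = √(2·2.05×10^-19/9.11×10^-31) = 6.71×10^5 m/s.
r = mv/(qB) = (9.11×10^-31)(6.71×10^5) / [(1×1.60×10^-19)(0.304)] = 1.26×10^-5 m.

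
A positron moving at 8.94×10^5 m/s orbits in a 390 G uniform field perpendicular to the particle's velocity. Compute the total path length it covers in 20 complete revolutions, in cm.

L ≈ 1.64 cm

r = mv/(qB) = 1.31×10^-4 m, so one revolution covers 2πr = 8.20×10^-4 m.
In 20 revolutions: L = 20·2πr = 0.0164 m.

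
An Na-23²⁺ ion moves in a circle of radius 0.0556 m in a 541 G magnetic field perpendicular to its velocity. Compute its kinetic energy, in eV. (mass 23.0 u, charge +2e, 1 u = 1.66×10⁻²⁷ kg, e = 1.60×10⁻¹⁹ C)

v = qBr/m = (2×1.60×10^-19)(0.0541)(0.0556) / (3.82×10^-26) = 2.52×10^4 m/s.
K = ½mv² = 0.5·(3.82×10^-26)·(2.52×10^4)² = 1.21×10^-17 J = 75.8 eV.

K ≈ 75.8 eV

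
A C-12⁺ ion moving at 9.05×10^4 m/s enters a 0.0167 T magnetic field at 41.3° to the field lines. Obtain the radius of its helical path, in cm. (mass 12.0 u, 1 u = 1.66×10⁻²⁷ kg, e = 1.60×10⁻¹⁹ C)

r ≈ 44.5 cm

Only the perpendicular component v⊥ = v sin41.3° = 5.97×10^4 m/s is bent by the field.
r = m v⊥ /(qB) = (1.99×10^-26)(5.97×10^4) / [(1×1.60×10^-19)(0.0167)] = 0.445 m.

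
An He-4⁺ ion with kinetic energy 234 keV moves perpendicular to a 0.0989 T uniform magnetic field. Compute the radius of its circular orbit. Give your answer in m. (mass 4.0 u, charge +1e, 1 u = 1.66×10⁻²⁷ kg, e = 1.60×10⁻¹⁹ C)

r ≈ 1.41 m

Convert the energy: K = 234 keV = 3.74×10^-14 J.
v = √(2K/m) = √(2·3.74×10^-14/6.64×10^-27) = 3.36×10^6 m/s.
r = mv/(qB) = (6.64×10^-27)(3.36×10^6) / [(1×1.60×10^-19)(0.0989)] = 1.41 m.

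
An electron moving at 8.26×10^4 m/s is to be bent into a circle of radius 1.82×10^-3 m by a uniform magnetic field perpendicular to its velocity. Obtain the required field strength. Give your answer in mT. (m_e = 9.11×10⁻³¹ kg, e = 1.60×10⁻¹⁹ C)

B ≈ 0.258 mT

qvB = mv²/r gives B = mv/(qr).
B = (9.11×10^-31)(8.26×10^4) / [(1×1.60×10^-19)(1.82×10^-3)] = 2.58×10^-4 T.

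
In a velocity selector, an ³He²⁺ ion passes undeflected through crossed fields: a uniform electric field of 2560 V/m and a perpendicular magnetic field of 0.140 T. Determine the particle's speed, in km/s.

For zero net force, qE = qvB, so v = E/B.
v = (2560) / (0.140) = 1.83×10^4 m/s.

v ≈ 18.3 km/s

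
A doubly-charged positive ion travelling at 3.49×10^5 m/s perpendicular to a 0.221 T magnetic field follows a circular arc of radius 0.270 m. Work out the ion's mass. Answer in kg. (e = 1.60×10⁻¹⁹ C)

m ≈ 5.47×10^-26 kg

qvB = mv²/r ⇒ m = qBr/v.
m = (2×1.60×10^-19)(0.221)(0.270) / (3.49×10^5) = 5.47×10^-26 kg.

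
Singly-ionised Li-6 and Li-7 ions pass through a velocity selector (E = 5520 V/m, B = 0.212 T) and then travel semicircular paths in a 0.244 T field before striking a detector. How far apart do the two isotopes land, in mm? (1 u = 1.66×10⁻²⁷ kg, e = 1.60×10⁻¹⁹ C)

Δd ≈ 2.21 mm

Both emerge at v = E/B₁ = 2.60×10^4 m/s.
r = mv/(qB₂), so r₁ = 6.64×10^-3 m and r₂ = 7.75×10^-3 m, giving Δr = 1.11×10^-3 m.
After a semicircle each ion lands a diameter 2r from the entry slit, so the separation is 2Δr = 2.21×10^-3 m.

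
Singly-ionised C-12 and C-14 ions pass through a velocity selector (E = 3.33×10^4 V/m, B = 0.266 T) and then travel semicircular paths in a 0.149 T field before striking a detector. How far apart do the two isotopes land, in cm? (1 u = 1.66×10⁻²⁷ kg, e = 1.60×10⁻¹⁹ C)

Δd ≈ 3.49 cm

Both emerge at v = E/B₁ = 1.25×10^5 m/s.
r = mv/(qB₂), so r₁ = 0.1046 m and r₂ = 0.1220 m, giving Δr = 0.0174 m.
After a semicircle each ion lands a diameter 2r from the entry slit, so the separation is 2Δr = 0.0349 m.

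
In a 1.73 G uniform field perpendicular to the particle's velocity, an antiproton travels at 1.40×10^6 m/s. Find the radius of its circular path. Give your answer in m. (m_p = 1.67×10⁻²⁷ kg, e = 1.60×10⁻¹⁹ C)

The magnetic force provides the centripetal force: qvB = mv²/r, so r = mv/(qB).
r = (1.67×10^-27 kg)(1.40×10^6 m/s) / [(1×1.60×10^-19 C)(1.73×10^-4 T)] = 84.5 m.

r ≈ 84.5 m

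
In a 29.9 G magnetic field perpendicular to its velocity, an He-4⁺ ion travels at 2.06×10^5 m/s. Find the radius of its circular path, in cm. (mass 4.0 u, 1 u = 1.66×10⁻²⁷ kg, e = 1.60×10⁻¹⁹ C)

The magnetic force provides the centripetal force: qvB = mv²/r, so r = mv/(qB).
r = (6.64×10^-27 kg)(2.06×10^5 m/s) / [(1×1.60×10^-19 C)(2.99×10^-3 T)] = 2.86 m.

r ≈ 286 cm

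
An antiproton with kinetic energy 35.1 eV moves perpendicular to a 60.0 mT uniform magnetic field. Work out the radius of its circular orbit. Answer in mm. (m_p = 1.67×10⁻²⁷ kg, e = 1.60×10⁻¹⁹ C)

r ≈ 14.3 mm

Convert the energy: K = 35.1 eV = 5.62×10^-18 J.
v = √(2K/m) = √(2·5.62×10^-18/1.67×10^-27) = 8.20×10^4 m/s.
r = mv/(qB) = (1.67×10^-27)(8.20×10^4) / [(1×1.60×10^-19)(0.0600)] = 0.0143 m.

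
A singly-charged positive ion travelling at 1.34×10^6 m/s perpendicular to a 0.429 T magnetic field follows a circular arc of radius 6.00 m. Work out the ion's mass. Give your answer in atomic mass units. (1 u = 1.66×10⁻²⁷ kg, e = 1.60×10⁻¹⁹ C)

qvB = mv²/r ⇒ m = qBr/v.
m = (1×1.60×10^-19)(0.429)(6.00) / (1.34×10^6) = 3.07×10^-25 kg = 185 u.

m ≈ 185 u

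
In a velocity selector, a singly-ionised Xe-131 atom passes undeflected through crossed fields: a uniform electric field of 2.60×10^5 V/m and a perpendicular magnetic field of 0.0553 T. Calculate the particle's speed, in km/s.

v ≈ 4700 km/s

For zero net force, qE = qvB, so v = E/B.
v = (2.60×10^5) / (0.0553) = 4.70×10^6 m/s.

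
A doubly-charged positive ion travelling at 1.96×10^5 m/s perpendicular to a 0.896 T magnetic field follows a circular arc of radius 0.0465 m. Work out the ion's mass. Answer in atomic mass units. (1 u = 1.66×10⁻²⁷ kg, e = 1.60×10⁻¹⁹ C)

qvB = mv²/r ⇒ m = qBr/v.
m = (2×1.60×10^-19)(0.896)(0.0465) / (1.96×10^5) = 6.80×10^-26 kg = 41.0 u.

m ≈ 41.0 u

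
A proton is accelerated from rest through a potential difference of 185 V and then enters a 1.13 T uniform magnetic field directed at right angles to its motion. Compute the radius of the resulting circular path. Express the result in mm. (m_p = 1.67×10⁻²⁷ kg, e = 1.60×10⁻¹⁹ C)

r ≈ 1.74 mm

The kinetic energy gained is K = qV = (1×1.60×10^-19)(185) = 2.96×10^-17 J.
v = √(2K/m) = 1.88×10^5 m/s.
r = mv/(qB) = (1.67×10^-27)(1.88×10^5) / [(1×1.60×10^-19)(1.13)] = 1.74×10^-3 m.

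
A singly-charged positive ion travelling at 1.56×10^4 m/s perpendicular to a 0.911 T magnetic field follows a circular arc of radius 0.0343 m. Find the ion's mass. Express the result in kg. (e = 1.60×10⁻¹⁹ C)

m ≈ 3.20×10^-25 kg

qvB = mv²/r ⇒ m = qBr/v.
m = (1×1.60×10^-19)(0.911)(0.0343) / (1.56×10^4) = 3.20×10^-25 kg.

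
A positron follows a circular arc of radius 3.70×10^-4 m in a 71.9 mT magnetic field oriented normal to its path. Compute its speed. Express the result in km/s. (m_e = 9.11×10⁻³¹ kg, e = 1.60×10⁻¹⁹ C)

From qvB = mv²/r, v = qBr/m.
v = (1×1.60×10^-19)(0.0719)(3.70×10^-4) / (9.11×10^-31) = 4.67×10^6 m/s.

v ≈ 4670 km/s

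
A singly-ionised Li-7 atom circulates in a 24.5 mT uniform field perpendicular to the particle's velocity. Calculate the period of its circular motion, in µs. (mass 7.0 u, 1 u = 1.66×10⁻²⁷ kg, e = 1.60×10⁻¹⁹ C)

T ≈ 18.6 µs

The cyclotron period is independent of speed: T = 2πm/(qB).
T = 2π(1.16×10^-26) / [(1×1.60×10^-19)(0.0245)] = 1.86×10^-5 s.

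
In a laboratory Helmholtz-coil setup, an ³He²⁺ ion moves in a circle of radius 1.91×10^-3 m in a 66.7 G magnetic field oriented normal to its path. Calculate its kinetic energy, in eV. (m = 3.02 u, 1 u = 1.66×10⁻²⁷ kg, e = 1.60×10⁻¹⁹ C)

K ≈ 0.0104 eV

v = qBr/m = (2×1.60×10^-19)(6.67×10^-3)(1.91×10^-3) / (5.01×10^-27) = 813 m/s.
K = ½mv² = 0.5·(5.01×10^-27)·(813)² = 1.66×10^-21 J = 0.0104 eV.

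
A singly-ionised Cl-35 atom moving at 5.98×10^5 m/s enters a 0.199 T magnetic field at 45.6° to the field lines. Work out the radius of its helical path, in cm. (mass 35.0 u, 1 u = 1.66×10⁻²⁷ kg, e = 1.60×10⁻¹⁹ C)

r ≈ 78.0 cm

Only the perpendicular component v⊥ = v sin45.6° = 4.27×10^5 m/s is bent by the field.
r = m v⊥ /(qB) = (5.81×10^-26)(4.27×10^5) / [(1×1.60×10^-19)(0.199)] = 0.780 m.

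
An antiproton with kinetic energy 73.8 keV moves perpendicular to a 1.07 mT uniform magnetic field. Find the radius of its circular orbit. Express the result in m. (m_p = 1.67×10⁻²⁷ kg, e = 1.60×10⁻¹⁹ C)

r ≈ 36.7 m

Convert the energy: K = 73.8 keV = 1.18×10^-14 J.
v = √(2K/m) = √(2·1.18×10^-14/1.67×10^-27) = 3.76×10^6 m/s.
r = mv/(qB) = (1.67×10^-27)(3.76×10^6) / [(1×1.60×10^-19)(1.07×10^-3)] = 36.7 m.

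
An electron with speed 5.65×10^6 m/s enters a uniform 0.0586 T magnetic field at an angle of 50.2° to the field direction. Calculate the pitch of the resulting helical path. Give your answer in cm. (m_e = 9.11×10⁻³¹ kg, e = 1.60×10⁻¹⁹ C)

pitch ≈ 0.221 cm

The velocity component along B is v∥ = v cos50.2° = 3.62×10^6 m/s.
The cyclotron period T = 2πm/(qB) = 6.10×10^-10 s is set by m, q, B alone.
Pitch = v∥·T = (3.62×10^6)(6.10×10^-10) = 2.21×10^-3 m.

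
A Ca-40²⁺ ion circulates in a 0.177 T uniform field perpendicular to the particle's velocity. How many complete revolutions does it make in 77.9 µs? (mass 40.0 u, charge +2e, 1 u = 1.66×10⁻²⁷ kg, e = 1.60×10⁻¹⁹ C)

N = 10

T = 2πm/(qB) = 2π(6.64×10^-26) / [(2×1.60×10^-19)(0.177)] = 7.3659×10^-6 s.
N = t/T = 7.79×10^-5 / 7.3659×10^-6 ≈ 10.58, so 10 complete revolutions.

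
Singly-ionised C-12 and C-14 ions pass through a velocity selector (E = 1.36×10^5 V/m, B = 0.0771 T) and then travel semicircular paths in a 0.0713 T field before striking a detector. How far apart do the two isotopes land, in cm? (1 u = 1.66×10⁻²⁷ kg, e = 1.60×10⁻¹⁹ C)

Both emerge at v = E/B₁ = 1.76×10^6 m/s.
r = mv/(qB₂), so r₁ = 3.080 m and r₂ = 3.593 m, giving Δr = 0.513 m.
After a semicircle each ion lands a diameter 2r from the entry slit, so the separation is 2Δr = 1.03 m.

Δd ≈ 103 cm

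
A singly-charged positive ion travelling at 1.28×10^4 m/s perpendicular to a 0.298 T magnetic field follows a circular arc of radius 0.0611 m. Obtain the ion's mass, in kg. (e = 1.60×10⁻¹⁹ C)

m ≈ 2.28×10^-25 kg

qvB = mv²/r ⇒ m = qBr/v.
m = (1×1.60×10^-19)(0.298)(0.0611) / (1.28×10^4) = 2.28×10^-25 kg.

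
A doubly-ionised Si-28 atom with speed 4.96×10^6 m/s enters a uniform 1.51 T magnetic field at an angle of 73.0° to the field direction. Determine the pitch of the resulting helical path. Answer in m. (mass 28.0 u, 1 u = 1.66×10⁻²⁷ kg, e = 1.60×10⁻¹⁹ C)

The velocity component along B is v∥ = v cos73.0° = 1.45×10^6 m/s.
The cyclotron period T = 2πm/(qB) = 6.04×10^-7 s is set by m, q, B alone.
Pitch = v∥·T = (1.45×10^6)(6.04×10^-7) = 0.876 m.

pitch ≈ 0.876 m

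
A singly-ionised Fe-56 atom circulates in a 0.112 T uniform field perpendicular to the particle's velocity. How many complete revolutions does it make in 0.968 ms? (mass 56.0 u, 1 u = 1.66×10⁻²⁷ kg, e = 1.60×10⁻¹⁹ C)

T = 2πm/(qB) = 2π(9.296×10^-26) / [(1×1.60×10^-19)(0.112)] = 3.2594×10^-5 s.
N = t/T = 9.68×10^-4 / 3.2594×10^-5 ≈ 29.70, so 29 complete revolutions.

N = 29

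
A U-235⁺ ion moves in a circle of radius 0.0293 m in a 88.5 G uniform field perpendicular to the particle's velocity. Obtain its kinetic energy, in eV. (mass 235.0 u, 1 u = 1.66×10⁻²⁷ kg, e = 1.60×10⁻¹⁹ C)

v = qBr/m = (1×1.60×10^-19)(8.85×10^-3)(0.0293) / (3.90×10^-25) = 106 m/s.
K = ½mv² = 0.5·(3.90×10^-25)·(106)² = 2.21×10^-21 J = 0.0138 eV.

K ≈ 0.0138 eV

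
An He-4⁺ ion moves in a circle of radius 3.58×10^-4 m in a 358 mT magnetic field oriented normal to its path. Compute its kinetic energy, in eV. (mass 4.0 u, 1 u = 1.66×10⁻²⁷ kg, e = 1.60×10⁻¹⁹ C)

v = qBr/m = (1×1.60×10^-19)(0.358)(3.58×10^-4) / (6.64×10^-27) = 3090 m/s.
K = ½mv² = 0.5·(6.64×10^-27)·(3090)² = 3.17×10^-20 J = 0.198 eV.

K ≈ 0.198 eV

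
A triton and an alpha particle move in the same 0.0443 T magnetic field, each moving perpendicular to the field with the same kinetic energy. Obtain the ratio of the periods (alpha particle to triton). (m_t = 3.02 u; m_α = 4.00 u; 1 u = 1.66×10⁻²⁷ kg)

T = 2πm/(qB) is independent of speed, so T₂/T₁ = (m₂/q₂)/(m₁/q₁).
T_{alpha particle}/T_{triton} = (6.64×10^-27/2e) / (5.01×10^-27/1e) = 0.662.

ratio ≈ 0.662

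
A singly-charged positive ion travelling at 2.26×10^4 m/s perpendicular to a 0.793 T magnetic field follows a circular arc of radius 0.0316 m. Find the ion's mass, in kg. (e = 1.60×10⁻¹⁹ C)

qvB = mv²/r ⇒ m = qBr/v.
m = (1×1.60×10^-19)(0.793)(0.0316) / (2.26×10^4) = 1.77×10^-25 kg.

m ≈ 1.77×10^-25 kg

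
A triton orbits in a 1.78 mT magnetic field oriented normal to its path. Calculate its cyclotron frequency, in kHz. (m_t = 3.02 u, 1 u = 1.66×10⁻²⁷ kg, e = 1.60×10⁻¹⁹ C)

f = qB/(2πm) = (1×1.60×10^-19)(1.78×10^-3) / [2π(5.01×10^-27)] = 9040 Hz.

f ≈ 9.04 kHz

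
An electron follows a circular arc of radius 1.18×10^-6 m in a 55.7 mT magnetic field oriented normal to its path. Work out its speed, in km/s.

v ≈ 11.5 km/s

From qvB = mv²/r, v = qBr/m.
v = (1×1.60×10^-19)(0.0557)(1.18×10^-6) / (9.11×10^-31) = 1.15×10^4 m/s.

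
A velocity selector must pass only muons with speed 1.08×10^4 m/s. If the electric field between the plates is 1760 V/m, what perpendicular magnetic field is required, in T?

qE = qvB ⇒ B = E/v = (1760) / (1.08×10^4) = 0.163 T.

B ≈ 0.163 T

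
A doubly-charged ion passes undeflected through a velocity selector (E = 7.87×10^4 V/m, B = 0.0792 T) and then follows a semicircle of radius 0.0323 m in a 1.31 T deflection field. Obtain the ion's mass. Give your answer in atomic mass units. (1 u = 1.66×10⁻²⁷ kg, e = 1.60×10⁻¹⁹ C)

m ≈ 8.21 u

v = E/B₁ = 9.94×10^5 m/s.
From r = mv/(qB₂), m = qB₂r/v = (2×1.60×10^-19)(1.31)(0.0323) / (9.94×10^5) = 1.36×10^-26 kg.
In atomic mass units: m = 1.36×10^-26 / 1.66×10^-27 = 8.21 u.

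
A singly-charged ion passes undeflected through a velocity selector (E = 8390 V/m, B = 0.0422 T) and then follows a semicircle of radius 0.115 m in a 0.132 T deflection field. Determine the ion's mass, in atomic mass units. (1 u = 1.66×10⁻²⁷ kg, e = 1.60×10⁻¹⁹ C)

m ≈ 7.36 u

v = E/B₁ = 1.99×10^5 m/s.
From r = mv/(qB₂), m = qB₂r/v = (1×1.60×10^-19)(0.132)(0.115) / (1.99×10^5) = 1.22×10^-26 kg.
In atomic mass units: m = 1.22×10^-26 / 1.66×10^-27 = 7.36 u.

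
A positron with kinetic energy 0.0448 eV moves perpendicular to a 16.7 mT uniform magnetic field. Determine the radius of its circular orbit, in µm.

r ≈ 42.8 µm

Convert the energy: K = 0.0448 eV = 7.17×10^-21 J.
v = √(2K/m) = √(2·7.17×10^-21/9.11×10^-31) = 1.25×10^5 m/s.
r = mv/(qB) = (9.11×10^-31)(1.25×10^5) / [(1×1.60×10^-19)(0.0167)] = 4.28×10^-5 m.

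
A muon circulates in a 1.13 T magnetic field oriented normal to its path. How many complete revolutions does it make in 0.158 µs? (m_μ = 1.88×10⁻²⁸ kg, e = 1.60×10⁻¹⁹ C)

T = 2πm/(qB) = 2π(1.88×10^-28) / [(1×1.60×10^-19)(1.13)] = 6.5334×10^-9 s.
N = t/T = 1.58×10^-7 / 6.5334×10^-9 ≈ 24.18, so 24 complete revolutions.

N = 24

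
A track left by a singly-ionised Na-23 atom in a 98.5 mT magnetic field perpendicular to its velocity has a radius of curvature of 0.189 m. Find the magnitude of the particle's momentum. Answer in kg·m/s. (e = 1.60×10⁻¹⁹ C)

p ≈ 2.98×10^-21 kg·m/s

Since qvB = mv²/r, the momentum p = mv = qBr.
p = (1×1.60×10^-19)(0.0985)(0.189) = 2.98×10^-21 kg·m/s.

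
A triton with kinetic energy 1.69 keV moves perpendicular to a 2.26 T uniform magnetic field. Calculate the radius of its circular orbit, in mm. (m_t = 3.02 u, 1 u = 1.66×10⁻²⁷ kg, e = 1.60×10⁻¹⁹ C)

Convert the energy: K = 1.69 keV = 2.70×10^-16 J.
v = √(2K/m) = √(2·2.70×10^-16/5.01×10^-27) = 3.28×10^5 m/s.
r = mv/(qB) = (5.01×10^-27)(3.28×10^5) / [(1×1.60×10^-19)(2.26)] = 4.55×10^-3 m.

r ≈ 4.55 mm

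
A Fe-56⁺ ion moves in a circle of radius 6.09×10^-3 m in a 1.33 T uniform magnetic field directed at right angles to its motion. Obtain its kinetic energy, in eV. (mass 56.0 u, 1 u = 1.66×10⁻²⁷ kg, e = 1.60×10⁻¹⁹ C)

v = qBr/m = (1×1.60×10^-19)(1.33)(6.09×10^-3) / (9.30×10^-26) = 1.39×10^4 m/s.
K = ½mv² = 0.5·(9.30×10^-26)·(1.39×10^4)² = 9.03×10^-18 J = 56.5 eV.

K ≈ 56.5 eV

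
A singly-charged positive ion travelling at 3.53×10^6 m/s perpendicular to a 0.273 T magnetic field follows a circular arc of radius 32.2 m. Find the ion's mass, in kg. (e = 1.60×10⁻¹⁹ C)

qvB = mv²/r ⇒ m = qBr/v.
m = (1×1.60×10^-19)(0.273)(32.2) / (3.53×10^6) = 3.98×10^-25 kg.

m ≈ 3.98×10^-25 kg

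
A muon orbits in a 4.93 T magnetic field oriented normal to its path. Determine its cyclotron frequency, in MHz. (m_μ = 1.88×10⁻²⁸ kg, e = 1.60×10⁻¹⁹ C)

f ≈ 668 MHz

f = qB/(2πm) = (1×1.60×10^-19)(4.93) / [2π(1.88×10^-28)] = 6.68×10^8 Hz.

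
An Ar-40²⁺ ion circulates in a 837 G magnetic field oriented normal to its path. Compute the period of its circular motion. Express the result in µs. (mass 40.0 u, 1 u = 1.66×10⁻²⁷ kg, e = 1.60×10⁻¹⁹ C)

The cyclotron period is independent of speed: T = 2πm/(qB).
T = 2π(6.64×10^-26) / [(2×1.60×10^-19)(0.0837)] = 1.56×10^-5 s.

T ≈ 15.6 µs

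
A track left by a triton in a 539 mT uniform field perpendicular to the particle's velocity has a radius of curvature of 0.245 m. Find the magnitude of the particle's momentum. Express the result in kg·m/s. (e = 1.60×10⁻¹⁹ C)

Since qvB = mv²/r, the momentum p = mv = qBr.
p = (1×1.60×10^-19)(0.539)(0.245) = 2.11×10^-20 kg·m/s.

p ≈ 2.11×10^-20 kg·m/s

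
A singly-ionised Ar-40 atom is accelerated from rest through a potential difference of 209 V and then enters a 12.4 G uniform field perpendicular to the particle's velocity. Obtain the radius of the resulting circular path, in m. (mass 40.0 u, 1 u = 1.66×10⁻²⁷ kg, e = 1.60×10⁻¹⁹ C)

The kinetic energy gained is K = qV = (1×1.60×10^-19)(209) = 3.34×10^-17 J.
v = √(2K/m) = 3.17×10^4 m/s.
r = mv/(qB) = (6.64×10^-26)(3.17×10^4) / [(1×1.60×10^-19)(1.24×10^-3)] = 10.6 m.

r ≈ 10.6 m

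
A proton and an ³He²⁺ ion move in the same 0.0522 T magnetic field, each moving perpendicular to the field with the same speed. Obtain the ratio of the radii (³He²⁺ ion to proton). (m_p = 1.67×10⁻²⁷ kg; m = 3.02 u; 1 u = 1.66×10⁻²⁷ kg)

ratio ≈ 1.50

r = mv/(qB) ⇒ at equal v, r ∝ m/q.
r_{³He²⁺ ion}/r_{proton} = 1.50.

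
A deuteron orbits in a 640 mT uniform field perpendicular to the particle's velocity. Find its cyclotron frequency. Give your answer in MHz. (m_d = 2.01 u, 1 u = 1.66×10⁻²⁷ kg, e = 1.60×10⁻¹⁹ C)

f ≈ 4.88 MHz

f = qB/(2πm) = (1×1.60×10^-19)(0.640) / [2π(3.34×10^-27)] = 4.88×10^6 Hz.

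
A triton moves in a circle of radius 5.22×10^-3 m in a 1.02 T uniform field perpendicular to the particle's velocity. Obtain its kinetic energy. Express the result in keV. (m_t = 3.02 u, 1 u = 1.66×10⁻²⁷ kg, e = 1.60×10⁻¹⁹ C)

K ≈ 0.452 keV

v = qBr/m = (1×1.60×10^-19)(1.02)(5.22×10^-3) / (5.01×10^-27) = 1.70×10^5 m/s.
K = ½mv² = 0.5·(5.01×10^-27)·(1.70×10^5)² = 7.24×10^-17 J = 0.452 keV.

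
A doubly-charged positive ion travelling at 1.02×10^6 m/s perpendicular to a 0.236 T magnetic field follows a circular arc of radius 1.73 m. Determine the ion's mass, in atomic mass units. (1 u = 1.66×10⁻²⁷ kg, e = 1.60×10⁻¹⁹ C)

qvB = mv²/r ⇒ m = qBr/v.
m = (2×1.60×10^-19)(0.236)(1.73) / (1.02×10^6) = 1.28×10^-25 kg = 77.2 u.

m ≈ 77.2 u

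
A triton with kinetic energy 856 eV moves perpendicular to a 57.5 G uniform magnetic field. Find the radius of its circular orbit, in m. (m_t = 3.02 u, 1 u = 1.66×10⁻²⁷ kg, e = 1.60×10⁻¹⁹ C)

Convert the energy: K = 856 eV = 1.37×10^-16 J.
v = √(2K/m) = √(2·1.37×10^-16/5.01×10^-27) = 2.34×10^5 m/s.
r = mv/(qB) = (5.01×10^-27)(2.34×10^5) / [(1×1.60×10^-19)(5.75×10^-3)] = 1.27 m.

r ≈ 1.27 m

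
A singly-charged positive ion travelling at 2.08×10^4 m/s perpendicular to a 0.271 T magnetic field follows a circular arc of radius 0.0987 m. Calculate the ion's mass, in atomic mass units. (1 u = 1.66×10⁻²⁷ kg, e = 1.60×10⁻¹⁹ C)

m ≈ 124 u

qvB = mv²/r ⇒ m = qBr/v.
m = (1×1.60×10^-19)(0.271)(0.0987) / (2.08×10^4) = 2.06×10^-25 kg = 124 u.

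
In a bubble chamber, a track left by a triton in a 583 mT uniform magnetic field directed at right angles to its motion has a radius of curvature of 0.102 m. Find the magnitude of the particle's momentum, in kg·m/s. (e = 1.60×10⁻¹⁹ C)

Since qvB = mv²/r, the momentum p = mv = qBr.
p = (1×1.60×10^-19)(0.583)(0.102) = 9.51×10^-21 kg·m/s.

p ≈ 9.51×10^-21 kg·m/s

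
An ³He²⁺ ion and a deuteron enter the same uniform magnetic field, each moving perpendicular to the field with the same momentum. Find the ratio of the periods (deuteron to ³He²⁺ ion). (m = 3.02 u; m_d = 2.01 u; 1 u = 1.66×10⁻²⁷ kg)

T = 2πm/(qB) is independent of speed, so T₂/T₁ = (m₂/q₂)/(m₁/q₁).
T_{deuteron}/T_{³He²⁺ ion} = (3.34×10^-27/1e) / (5.01×10^-27/2e) = 1.33.

ratio ≈ 1.33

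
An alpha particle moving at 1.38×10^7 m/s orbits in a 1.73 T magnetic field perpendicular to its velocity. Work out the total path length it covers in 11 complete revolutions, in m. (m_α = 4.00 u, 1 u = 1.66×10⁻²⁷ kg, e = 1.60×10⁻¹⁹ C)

L ≈ 11.4 m

r = mv/(qB) = 0.166 m, so one revolution covers 2πr = 1.04 m.
In 11 revolutions: L = 11·2πr = 11.4 m.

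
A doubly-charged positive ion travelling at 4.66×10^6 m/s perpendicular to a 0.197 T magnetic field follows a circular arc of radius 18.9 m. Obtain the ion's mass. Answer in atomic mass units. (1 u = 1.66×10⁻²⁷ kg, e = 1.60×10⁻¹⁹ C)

qvB = mv²/r ⇒ m = qBr/v.
m = (2×1.60×10^-19)(0.197)(18.9) / (4.66×10^6) = 2.56×10^-25 kg = 154 u.

m ≈ 154 u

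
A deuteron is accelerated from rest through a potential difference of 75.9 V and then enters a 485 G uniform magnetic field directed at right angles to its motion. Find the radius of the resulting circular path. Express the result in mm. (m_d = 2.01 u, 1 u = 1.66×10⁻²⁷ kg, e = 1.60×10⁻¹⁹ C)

The kinetic energy gained is K = qV = (1×1.60×10^-19)(75.9) = 1.21×10^-17 J.
v = √(2K/m) = 8.53×10^4 m/s.
r = mv/(qB) = (3.34×10^-27)(8.53×10^4) / [(1×1.60×10^-19)(0.0485)] = 0.0367 m.

r ≈ 36.7 mm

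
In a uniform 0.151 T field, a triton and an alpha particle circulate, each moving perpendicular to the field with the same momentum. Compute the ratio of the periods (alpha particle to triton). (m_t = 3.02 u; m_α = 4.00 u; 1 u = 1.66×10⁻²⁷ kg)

ratio ≈ 0.662

T = 2πm/(qB) is independent of speed, so T₂/T₁ = (m₂/q₂)/(m₁/q₁).
T_{alpha particle}/T_{triton} = (6.64×10^-27/2e) / (5.01×10^-27/1e) = 0.662.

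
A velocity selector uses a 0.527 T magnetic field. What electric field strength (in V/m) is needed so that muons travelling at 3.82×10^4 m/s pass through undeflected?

qE = qvB ⇒ E = vB = (3.82×10^4)(0.527) = 2.01×10^4 V/m.

E ≈ 2.01×10^4 V/m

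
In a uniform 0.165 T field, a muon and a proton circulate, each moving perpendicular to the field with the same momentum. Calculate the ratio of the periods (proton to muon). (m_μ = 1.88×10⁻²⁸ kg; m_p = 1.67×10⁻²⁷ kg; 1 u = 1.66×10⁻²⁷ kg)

T = 2πm/(qB) is independent of speed, so T₂/T₁ = (m₂/q₂)/(m₁/q₁).
T_{proton}/T_{muon} = (1.67×10^-27/1e) / (1.88×10^-28/1e) = 8.88.

ratio ≈ 8.88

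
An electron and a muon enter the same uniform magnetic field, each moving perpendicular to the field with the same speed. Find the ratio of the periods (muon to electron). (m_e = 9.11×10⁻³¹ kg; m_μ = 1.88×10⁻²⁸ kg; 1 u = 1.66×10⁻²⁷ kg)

T = 2πm/(qB) is independent of speed, so T₂/T₁ = (m₂/q₂)/(m₁/q₁).
T_{muon}/T_{electron} = (1.88×10^-28/1e) / (9.11×10^-31/1e) = 206.

ratio ≈ 206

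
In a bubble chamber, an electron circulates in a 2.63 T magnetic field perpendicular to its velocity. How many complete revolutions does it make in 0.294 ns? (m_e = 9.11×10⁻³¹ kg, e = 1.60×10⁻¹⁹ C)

N = 21

T = 2πm/(qB) = 2π(9.11×10^-31) / [(1×1.60×10^-19)(2.63)] = 1.3603×10^-11 s.
N = t/T = 2.94×10^-10 / 1.3603×10^-11 ≈ 21.61, so 21 complete revolutions.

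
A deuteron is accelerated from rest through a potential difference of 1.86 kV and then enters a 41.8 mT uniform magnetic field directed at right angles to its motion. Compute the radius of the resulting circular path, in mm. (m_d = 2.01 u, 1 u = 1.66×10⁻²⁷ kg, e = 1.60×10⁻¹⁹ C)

r ≈ 211 mm

The kinetic energy gained is K = qV = (1×1.60×10^-19)(1860) = 2.98×10^-16 J.
v = √(2K/m) = 4.22×10^5 m/s.
r = mv/(qB) = (3.34×10^-27)(4.22×10^5) / [(1×1.60×10^-19)(0.0418)] = 0.211 m.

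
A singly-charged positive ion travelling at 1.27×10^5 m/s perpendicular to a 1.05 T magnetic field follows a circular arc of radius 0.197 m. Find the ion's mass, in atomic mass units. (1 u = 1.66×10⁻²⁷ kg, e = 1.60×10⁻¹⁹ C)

qvB = mv²/r ⇒ m = qBr/v.
m = (1×1.60×10^-19)(1.05)(0.197) / (1.27×10^5) = 2.61×10^-25 kg = 157 u.

m ≈ 157 u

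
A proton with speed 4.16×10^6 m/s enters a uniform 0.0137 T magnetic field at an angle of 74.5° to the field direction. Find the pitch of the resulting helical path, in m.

The velocity component along B is v∥ = v cos74.5° = 1.11×10^6 m/s.
The cyclotron period T = 2πm/(qB) = 4.79×10^-6 s is set by m, q, B alone.
Pitch = v∥·T = (1.11×10^6)(4.79×10^-6) = 5.32 m.

pitch ≈ 5.32 m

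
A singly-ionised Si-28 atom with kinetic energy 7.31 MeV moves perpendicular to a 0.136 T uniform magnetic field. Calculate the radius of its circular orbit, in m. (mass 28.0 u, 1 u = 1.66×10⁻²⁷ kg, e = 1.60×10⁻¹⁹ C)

Convert the energy: K = 7.31 MeV = 1.17×10^-12 J.
v = √(2K/m) = √(2·1.17×10^-12/4.65×10^-26) = 7.09×10^6 m/s.
r = mv/(qB) = (4.65×10^-26)(7.09×10^6) / [(1×1.60×10^-19)(0.136)] = 15.2 m.

r ≈ 15.2 m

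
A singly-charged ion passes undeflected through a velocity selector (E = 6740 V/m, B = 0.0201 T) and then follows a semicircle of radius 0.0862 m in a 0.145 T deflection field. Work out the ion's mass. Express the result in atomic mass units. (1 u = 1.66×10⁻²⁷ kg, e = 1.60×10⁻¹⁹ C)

v = E/B₁ = 3.35×10^5 m/s.
From r = mv/(qB₂), m = qB₂r/v = (1×1.60×10^-19)(0.145)(0.0862) / (3.35×10^5) = 5.96×10^-27 kg.
In atomic mass units: m = 5.96×10^-27 / 1.66×10^-27 = 3.59 u.

m ≈ 3.59 u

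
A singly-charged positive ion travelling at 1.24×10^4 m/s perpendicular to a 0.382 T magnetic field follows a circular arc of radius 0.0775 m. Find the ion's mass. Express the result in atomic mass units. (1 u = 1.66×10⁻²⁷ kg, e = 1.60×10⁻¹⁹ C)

m ≈ 230 u

qvB = mv²/r ⇒ m = qBr/v.
m = (1×1.60×10^-19)(0.382)(0.0775) / (1.24×10^4) = 3.82×10^-25 kg = 230 u.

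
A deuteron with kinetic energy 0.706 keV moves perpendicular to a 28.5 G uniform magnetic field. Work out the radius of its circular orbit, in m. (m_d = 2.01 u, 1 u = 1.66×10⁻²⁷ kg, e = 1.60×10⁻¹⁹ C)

r ≈ 1.90 m

Convert the energy: K = 0.706 keV = 1.13×10^-16 J.
v = √(2K/m) = √(2·1.13×10^-16/3.34×10^-27) = 2.60×10^5 m/s.
r = mv/(qB) = (3.34×10^-27)(2.60×10^5) / [(1×1.60×10^-19)(2.85×10^-3)] = 1.90 m.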